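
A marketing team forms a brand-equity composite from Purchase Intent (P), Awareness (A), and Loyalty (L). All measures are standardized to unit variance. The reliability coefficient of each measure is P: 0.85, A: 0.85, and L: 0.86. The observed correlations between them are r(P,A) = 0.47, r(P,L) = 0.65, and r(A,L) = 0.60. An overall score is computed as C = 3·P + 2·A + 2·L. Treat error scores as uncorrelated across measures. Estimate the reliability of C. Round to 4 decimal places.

Var(C) = 3² + 2² + 2² + 2·[6·0.47 + 6·0.65 + 4·0.60] = 17 + 18.24 = 35.24.
Under uncorrelated errors the observed covariances equal the true-score covariances, so only the own-variance terms attenuate.
True-score variance = [3²·0.85 + 2²·0.85 + 2²·0.86] + 18.24 = 14.49 + 18.24 = 32.73.
Reliability = 32.73 / 35.24 = 0.9288.

0.9288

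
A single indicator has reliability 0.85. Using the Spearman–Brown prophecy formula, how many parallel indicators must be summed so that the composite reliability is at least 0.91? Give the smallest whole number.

k ≥ ρ*(1−ρ₁)/(ρ₁(1−ρ*)) = 0.91·0.15 / (0.85·0.09) = 1.784.
Smallest integer k = 2.

2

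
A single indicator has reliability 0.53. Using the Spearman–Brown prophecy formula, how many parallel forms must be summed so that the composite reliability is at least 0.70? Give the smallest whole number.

3

k ≥ ρ*(1−ρ₁)/(ρ₁(1−ρ*)) = 0.70·0.47 / (0.53·0.30) = 2.069.
Smallest integer k = 3.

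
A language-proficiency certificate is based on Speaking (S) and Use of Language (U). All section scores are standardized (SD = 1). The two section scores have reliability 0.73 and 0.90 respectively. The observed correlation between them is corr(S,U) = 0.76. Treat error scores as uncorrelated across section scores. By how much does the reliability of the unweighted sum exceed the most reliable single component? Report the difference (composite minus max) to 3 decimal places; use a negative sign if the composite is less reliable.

-0.005

Var(sum) = 2 + 1.52 = 3.52; true-score variance = 1.63 + 1.52 = 3.15; composite reliability = 0.8949.
Max component reliability = 0.9000.
Difference = 0.8949 − 0.9000 = -0.005.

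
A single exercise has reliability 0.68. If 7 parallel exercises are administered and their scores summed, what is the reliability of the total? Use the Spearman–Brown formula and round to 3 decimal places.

ρ_k = kρ / (1 + (k−1)ρ) = 7·0.68 / (1 + 6·0.68) = 4.760 / 5.080 = 0.937.

0.937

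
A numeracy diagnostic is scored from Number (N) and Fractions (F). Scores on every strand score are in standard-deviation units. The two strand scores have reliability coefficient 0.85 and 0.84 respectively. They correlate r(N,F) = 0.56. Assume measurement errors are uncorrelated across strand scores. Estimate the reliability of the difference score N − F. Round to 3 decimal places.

Var(N−F) = 1 + 1 − 2·0.56 = 2 − 1.12 = 0.88.
Under uncorrelated errors the observed covariances equal the true-score covariances, so only the own-variance terms attenuate.
True-score variance = [0.85 + 0.84] − 1.12 = 1.69 − 1.12 = 0.57.
Reliability = 0.57 / 0.88 = 0.648.

0.648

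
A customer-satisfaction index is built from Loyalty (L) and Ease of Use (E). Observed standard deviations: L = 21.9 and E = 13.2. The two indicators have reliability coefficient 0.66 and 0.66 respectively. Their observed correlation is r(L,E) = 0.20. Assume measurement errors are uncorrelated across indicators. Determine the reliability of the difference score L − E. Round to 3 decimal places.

0.587

Var(L−E) = 21.9² + 13.2² − 2·21.9·13.2·0.20 = 653.85 − 115.632 = 538.218.
With uncorrelated errors the cross-covariances are all true-score covariance, so they carry over unchanged; only the diagonal terms shrink to ρᵢσᵢ².
True-score variance = [21.9²·0.66 + 13.2²·0.66] − 115.632 = 431.541 − 115.632 = 315.909.
Reliability = 315.909 / 538.218 = 0.587.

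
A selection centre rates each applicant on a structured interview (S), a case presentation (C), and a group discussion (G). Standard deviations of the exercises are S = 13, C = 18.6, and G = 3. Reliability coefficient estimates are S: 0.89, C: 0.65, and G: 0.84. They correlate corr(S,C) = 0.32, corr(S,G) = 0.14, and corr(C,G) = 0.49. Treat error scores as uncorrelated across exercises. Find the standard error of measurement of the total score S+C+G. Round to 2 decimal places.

11.88

Var(total) = 523.96 + 220.356 = 744.316.
True-score variance = 382.844 + 220.356 = 603.2, so reliability = 0.8104.
Error variance = 744.316 − 603.2 = 141.116; SEM = √141.116 = 11.88.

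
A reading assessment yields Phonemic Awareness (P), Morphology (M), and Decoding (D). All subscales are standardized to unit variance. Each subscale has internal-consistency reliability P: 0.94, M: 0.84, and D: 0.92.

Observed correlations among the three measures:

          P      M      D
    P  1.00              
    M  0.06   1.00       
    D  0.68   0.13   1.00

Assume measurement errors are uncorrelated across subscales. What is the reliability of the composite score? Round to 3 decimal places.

0.937

Var(P+M+D) = 3 + 2·[0.06 + 0.68 + 0.13] = 3 + 1.74 = 4.74.
Because errors are independent across components, Cov(Tᵢ,Tⱼ) = Cov(Xᵢ,Xⱼ); the off-diagonal part of the true-score variance is the same as above.
True-score variance = [0.94 + 0.84 + 0.92] + 1.74 = 2.7 + 1.74 = 4.44.
Reliability = 4.44 / 4.74 = 0.937.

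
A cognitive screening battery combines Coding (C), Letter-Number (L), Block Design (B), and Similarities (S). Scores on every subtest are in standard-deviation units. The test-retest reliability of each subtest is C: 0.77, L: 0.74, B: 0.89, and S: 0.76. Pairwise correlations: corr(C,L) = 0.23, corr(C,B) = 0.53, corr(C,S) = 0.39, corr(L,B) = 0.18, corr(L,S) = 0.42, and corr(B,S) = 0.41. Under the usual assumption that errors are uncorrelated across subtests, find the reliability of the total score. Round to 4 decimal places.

0.8990

Var(C+L+B+S) = 4 + 2·[0.23 + 0.53 + 0.39 + 0.18 + 0.42 + 0.41] = 4 + 4.32 = 8.32.
Under uncorrelated errors the observed covariances equal the true-score covariances, so only the own-variance terms attenuate.
True-score variance = [0.77 + 0.74 + 0.89 + 0.76] + 4.32 = 3.16 + 4.32 = 7.48.
Reliability = 7.48 / 8.32 = 0.8990.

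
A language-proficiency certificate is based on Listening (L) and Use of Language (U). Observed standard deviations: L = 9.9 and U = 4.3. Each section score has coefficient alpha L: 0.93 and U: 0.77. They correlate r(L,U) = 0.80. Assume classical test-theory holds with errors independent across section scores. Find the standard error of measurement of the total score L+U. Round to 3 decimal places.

3.334

Var(total) = 116.5 + 68.112 = 184.612.
True-score variance = 105.387 + 68.112 = 173.499, so reliability = 0.9398.
Error variance = 184.612 − 173.499 = 11.1134; SEM = √11.1134 = 3.334.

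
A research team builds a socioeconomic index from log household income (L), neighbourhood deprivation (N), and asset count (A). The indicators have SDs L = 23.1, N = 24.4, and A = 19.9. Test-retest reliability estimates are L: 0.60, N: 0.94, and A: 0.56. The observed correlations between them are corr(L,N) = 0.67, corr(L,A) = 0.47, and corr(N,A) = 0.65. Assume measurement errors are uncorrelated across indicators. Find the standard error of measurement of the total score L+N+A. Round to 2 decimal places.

Var(total) = 1524.98 + 1818.61 = 3343.59.
True-score variance = 1101.57 + 1818.61 = 2920.18, so reliability = 0.8734.
Error variance = 3343.59 − 2920.18 = 423.41; SEM = √423.41 = 20.58.

20.58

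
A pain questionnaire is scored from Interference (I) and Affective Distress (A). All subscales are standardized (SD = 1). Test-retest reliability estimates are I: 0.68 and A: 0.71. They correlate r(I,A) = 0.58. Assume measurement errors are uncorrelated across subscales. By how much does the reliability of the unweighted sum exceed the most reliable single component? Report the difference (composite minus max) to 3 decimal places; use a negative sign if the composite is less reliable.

Var(sum) = 2 + 1.16 = 3.16; true-score variance = 1.39 + 1.16 = 2.55; composite reliability = 0.8070.
Max component reliability = 0.7100.
Difference = 0.8070 − 0.7100 = 0.097.

0.097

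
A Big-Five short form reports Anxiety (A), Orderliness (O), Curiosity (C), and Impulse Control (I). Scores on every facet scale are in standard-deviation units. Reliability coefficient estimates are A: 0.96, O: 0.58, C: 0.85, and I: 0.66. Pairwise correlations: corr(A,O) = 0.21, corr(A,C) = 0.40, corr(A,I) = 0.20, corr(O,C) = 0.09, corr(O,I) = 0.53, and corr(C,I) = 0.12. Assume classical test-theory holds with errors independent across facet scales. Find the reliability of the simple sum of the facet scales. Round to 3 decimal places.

Var(A+O+C+I) = 4 + 2·[0.21 + 0.40 + 0.20 + 0.09 + 0.53 + 0.12] = 4 + 3.1 = 7.1.
With uncorrelated errors the cross-covariances are all true-score covariance, so they carry over unchanged; only the diagonal terms shrink to ρᵢσᵢ².
True-score variance = [0.96 + 0.58 + 0.85 + 0.66] + 3.1 = 3.05 + 3.1 = 6.15.
Reliability = 6.15 / 7.1 = 0.866.

0.866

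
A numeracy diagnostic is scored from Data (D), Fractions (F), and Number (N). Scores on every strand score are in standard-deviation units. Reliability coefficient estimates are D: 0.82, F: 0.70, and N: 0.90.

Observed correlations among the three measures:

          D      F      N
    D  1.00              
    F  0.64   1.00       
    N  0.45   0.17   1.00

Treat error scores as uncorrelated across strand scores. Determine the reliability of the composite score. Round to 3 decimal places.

Var(D+F+N) = 3 + 2·[0.64 + 0.45 + 0.17] = 3 + 2.52 = 5.52.
Under uncorrelated errors the observed covariances equal the true-score covariances, so only the own-variance terms attenuate.
True-score variance = [0.82 + 0.70 + 0.90] + 2.52 = 2.42 + 2.52 = 4.94.
Reliability = 4.94 / 5.52 = 0.895.

0.895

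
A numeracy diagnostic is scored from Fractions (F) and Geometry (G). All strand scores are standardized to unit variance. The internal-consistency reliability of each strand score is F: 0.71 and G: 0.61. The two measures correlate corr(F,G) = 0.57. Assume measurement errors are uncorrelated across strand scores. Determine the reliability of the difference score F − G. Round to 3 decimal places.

Var(F−G) = 1 + 1 − 2·0.57 = 2 − 1.14 = 0.86.
Because errors are independent across components, Cov(Tᵢ,Tⱼ) = Cov(Xᵢ,Xⱼ); the off-diagonal part of the true-score variance is the same as above.
True-score variance = [0.71 + 0.61] − 1.14 = 1.32 − 1.14 = 0.18.
Reliability = 0.18 / 0.86 = 0.209.

0.209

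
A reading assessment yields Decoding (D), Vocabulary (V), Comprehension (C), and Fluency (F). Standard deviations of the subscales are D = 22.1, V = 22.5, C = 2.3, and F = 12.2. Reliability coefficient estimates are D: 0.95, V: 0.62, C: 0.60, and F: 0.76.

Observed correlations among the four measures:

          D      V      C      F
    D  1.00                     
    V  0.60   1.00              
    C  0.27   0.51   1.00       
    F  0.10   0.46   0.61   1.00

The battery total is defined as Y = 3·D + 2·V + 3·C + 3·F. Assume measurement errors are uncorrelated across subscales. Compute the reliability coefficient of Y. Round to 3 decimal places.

Var(Y) = 3²·22.1² + 2²·22.5² + 3²·2.3² + 3²·12.2² + 2·[6·22.1·22.5·0.60 + 9·22.1·2.3·0.27 + 9·22.1·12.2·0.10 + 6·22.5·2.3·0.51 + 6·22.5·12.2·0.46 + 9·2.3·12.2·0.61] = 7807.86 + 6452.6 = 14260.5.
With uncorrelated errors the cross-covariances are all true-score covariance, so they carry over unchanged; only the diagonal terms shrink to ρᵢσᵢ².
True-score variance = [3²·22.1²·0.95 + 2²·22.5²·0.62 + 3²·2.3²·0.60 + 3²·12.2²·0.76] + 6452.6 = 6478.04 + 6452.6 = 12930.6.
Reliability = 12930.6 / 14260.5 = 0.907.

0.907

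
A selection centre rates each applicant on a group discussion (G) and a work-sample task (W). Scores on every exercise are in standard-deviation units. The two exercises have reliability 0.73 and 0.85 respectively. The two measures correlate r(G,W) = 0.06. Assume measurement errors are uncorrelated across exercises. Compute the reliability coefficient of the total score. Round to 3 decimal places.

Var(G+W) = 2 + 2·[0.06] = 2 + 0.12 = 2.12.
With uncorrelated errors the cross-covariances are all true-score covariance, so they carry over unchanged; only the diagonal terms shrink to ρᵢσᵢ².
True-score variance = [0.73 + 0.85] + 0.12 = 1.58 + 0.12 = 1.7.
Reliability = 1.7 / 2.12 = 0.802.

0.802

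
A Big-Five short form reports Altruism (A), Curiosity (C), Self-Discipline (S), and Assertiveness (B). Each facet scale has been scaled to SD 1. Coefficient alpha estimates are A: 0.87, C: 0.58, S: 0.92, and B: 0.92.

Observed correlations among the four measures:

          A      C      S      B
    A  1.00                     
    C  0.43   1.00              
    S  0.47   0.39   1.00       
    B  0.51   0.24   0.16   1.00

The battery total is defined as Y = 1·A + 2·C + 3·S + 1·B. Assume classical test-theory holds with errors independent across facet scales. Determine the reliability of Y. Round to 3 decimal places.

Var(Y) = 1 + 2² + 3² + 1 + 2·[2·0.43 + 3·0.47 + 0.51 + 6·0.39 + 2·0.24 + 3·0.16] = 15 + 12.16 = 27.16.
Under uncorrelated errors the observed covariances equal the true-score covariances, so only the own-variance terms attenuate.
True-score variance = [0.87 + 2²·0.58 + 3²·0.92 + 0.92] + 12.16 = 12.39 + 12.16 = 24.55.
Reliability = 24.55 / 27.16 = 0.904.

0.904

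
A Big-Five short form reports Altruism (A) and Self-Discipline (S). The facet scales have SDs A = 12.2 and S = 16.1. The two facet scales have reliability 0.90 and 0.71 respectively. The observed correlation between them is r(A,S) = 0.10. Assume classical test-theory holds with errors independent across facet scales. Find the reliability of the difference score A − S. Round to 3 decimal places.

Var(A−S) = 12.2² + 16.1² − 2·12.2·16.1·0.10 = 408.05 − 39.284 = 368.766.
Because errors are independent across components, Cov(Tᵢ,Tⱼ) = Cov(Xᵢ,Xⱼ); the off-diagonal part of the true-score variance is the same as above.
True-score variance = [12.2²·0.90 + 16.1²·0.71] − 39.284 = 317.995 − 39.284 = 278.711.
Reliability = 278.711 / 368.766 = 0.756.

0.756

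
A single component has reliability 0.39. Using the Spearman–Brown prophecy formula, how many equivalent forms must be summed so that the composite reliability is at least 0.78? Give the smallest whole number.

k ≥ ρ*(1−ρ₁)/(ρ₁(1−ρ*)) = 0.78·0.61 / (0.39·0.22) = 5.545.
Smallest integer k = 6.

6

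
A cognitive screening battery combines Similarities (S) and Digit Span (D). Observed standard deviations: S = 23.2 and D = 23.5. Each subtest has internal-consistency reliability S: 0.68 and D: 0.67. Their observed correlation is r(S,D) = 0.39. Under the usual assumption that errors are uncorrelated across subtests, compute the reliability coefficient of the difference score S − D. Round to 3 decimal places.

Var(S−D) = 23.2² + 23.5² − 2·23.2·23.5·0.39 = 1090.49 − 425.256 = 665.234.
With uncorrelated errors the cross-covariances are all true-score covariance, so they carry over unchanged; only the diagonal terms shrink to ρᵢσᵢ².
True-score variance = [23.2²·0.68 + 23.5²·0.67] − 425.256 = 736.011 − 425.256 = 310.755.
Reliability = 310.755 / 665.234 = 0.467.

0.467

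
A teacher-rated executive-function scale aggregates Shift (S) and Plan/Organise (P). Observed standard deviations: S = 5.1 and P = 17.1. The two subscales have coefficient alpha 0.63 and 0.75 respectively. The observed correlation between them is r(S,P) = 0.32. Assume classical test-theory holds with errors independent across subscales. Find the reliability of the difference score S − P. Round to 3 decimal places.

0.685

Var(S−P) = 5.1² + 17.1² − 2·5.1·17.1·0.32 = 318.42 − 55.8144 = 262.606.
Because errors are independent across components, Cov(Tᵢ,Tⱼ) = Cov(Xᵢ,Xⱼ); the off-diagonal part of the true-score variance is the same as above.
True-score variance = [5.1²·0.63 + 17.1²·0.75] − 55.8144 = 235.694 − 55.8144 = 179.879.
Reliability = 179.879 / 262.606 = 0.685.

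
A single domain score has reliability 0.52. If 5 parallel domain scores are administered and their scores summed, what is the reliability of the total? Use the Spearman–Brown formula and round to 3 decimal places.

ρ_k = kρ / (1 + (k−1)ρ) = 5·0.52 / (1 + 4·0.52) = 2.600 / 3.080 = 0.844.

0.844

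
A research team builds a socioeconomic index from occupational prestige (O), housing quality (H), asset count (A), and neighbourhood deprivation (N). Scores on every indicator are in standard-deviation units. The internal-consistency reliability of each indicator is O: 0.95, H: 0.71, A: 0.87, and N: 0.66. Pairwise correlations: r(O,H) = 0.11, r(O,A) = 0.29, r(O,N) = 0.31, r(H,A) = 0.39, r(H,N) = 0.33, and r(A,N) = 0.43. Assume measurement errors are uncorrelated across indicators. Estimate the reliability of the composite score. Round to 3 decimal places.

0.895

Var(O+H+A+N) = 4 + 2·[0.11 + 0.29 + 0.31 + 0.39 + 0.33 + 0.43] = 4 + 3.72 = 7.72.
Under uncorrelated errors the observed covariances equal the true-score covariances, so only the own-variance terms attenuate.
True-score variance = [0.95 + 0.71 + 0.87 + 0.66] + 3.72 = 3.19 + 3.72 = 6.91.
Reliability = 6.91 / 7.72 = 0.895.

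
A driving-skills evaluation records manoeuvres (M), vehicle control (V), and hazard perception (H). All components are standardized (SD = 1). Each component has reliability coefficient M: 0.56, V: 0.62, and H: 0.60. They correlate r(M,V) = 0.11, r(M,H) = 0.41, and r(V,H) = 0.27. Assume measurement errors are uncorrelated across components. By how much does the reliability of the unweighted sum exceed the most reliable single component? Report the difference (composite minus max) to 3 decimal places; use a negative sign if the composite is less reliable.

0.114

Var(sum) = 3 + 1.58 = 4.58; true-score variance = 1.78 + 1.58 = 3.36; composite reliability = 0.7336.
Max component reliability = 0.6200.
Difference = 0.7336 − 0.6200 = 0.114.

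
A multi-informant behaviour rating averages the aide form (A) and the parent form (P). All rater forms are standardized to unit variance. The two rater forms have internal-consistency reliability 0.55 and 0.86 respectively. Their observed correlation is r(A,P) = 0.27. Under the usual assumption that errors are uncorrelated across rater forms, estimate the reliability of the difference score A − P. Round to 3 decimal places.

0.596

Var(A−P) = 1 + 1 − 2·0.27 = 2 − 0.54 = 1.46.
Because errors are independent across components, Cov(Tᵢ,Tⱼ) = Cov(Xᵢ,Xⱼ); the off-diagonal part of the true-score variance is the same as above.
True-score variance = [0.55 + 0.86] − 0.54 = 1.41 − 0.54 = 0.87.
Reliability = 0.87 / 1.46 = 0.596.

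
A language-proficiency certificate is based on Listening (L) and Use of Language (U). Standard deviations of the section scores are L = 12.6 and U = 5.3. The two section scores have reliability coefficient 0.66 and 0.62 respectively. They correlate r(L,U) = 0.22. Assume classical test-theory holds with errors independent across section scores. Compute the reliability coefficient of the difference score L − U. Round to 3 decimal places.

Var(L−U) = 12.6² + 5.3² − 2·12.6·5.3·0.22 = 186.85 − 29.3832 = 157.467.
Because errors are independent across components, Cov(Tᵢ,Tⱼ) = Cov(Xᵢ,Xⱼ); the off-diagonal part of the true-score variance is the same as above.
True-score variance = [12.6²·0.66 + 5.3²·0.62] − 29.3832 = 122.197 − 29.3832 = 92.8142.
Reliability = 92.8142 / 157.467 = 0.589.

0.589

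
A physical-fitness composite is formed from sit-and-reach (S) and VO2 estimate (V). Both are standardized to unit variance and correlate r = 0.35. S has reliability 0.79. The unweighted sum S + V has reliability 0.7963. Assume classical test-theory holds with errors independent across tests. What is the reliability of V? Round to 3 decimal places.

0.660

Var(S+V) = 2 + 2·0.35 = 2.700.
True-score variance = ρ_S + ρ_V + 2·0.35, so 0.7963 = (0.79 + ρ_V + 0.70) / 2.700.
ρ_V = 0.7963·2.700 − 0.79 − 0.70 = 0.660.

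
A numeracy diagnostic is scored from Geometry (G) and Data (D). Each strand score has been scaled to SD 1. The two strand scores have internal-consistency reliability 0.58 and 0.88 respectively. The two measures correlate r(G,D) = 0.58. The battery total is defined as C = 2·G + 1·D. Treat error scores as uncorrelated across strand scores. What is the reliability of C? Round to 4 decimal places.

0.7541

Var(C) = 2² + 1 + 2·[2·0.58] = 5 + 2.32 = 7.32.
With uncorrelated errors the cross-covariances are all true-score covariance, so they carry over unchanged; only the diagonal terms shrink to ρᵢσᵢ².
True-score variance = [2²·0.58 + 0.88] + 2.32 = 3.2 + 2.32 = 5.52.
Reliability = 5.52 / 7.32 = 0.7541.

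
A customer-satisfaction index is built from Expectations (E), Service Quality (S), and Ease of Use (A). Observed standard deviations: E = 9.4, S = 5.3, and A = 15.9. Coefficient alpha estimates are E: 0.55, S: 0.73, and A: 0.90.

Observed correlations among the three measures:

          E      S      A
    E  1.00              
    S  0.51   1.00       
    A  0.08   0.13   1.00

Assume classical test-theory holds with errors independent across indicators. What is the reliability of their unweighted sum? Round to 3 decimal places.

0.844

Var(E+S+A) = 9.4² + 5.3² + 15.9² + 2·[9.4·5.3·0.51 + 9.4·15.9·0.08 + 5.3·15.9·0.13] = 369.26 + 96.6402 = 465.9.
With uncorrelated errors the cross-covariances are all true-score covariance, so they carry over unchanged; only the diagonal terms shrink to ρᵢσᵢ².
True-score variance = [9.4²·0.55 + 5.3²·0.73 + 15.9²·0.90] + 96.6402 = 296.633 + 96.6402 = 393.273.
Reliability = 393.273 / 465.9 = 0.844.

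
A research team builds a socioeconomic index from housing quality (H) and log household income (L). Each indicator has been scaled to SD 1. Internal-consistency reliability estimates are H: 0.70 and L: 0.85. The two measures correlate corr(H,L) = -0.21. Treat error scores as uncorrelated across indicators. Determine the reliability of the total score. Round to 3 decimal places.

Var(H+L) = 2 + 2·[(-0.21)] = 2 − 0.42 = 1.58.
Because errors are independent across components, Cov(Tᵢ,Tⱼ) = Cov(Xᵢ,Xⱼ); the off-diagonal part of the true-score variance is the same as above.
True-score variance = [0.70 + 0.85] − 0.42 = 1.55 − 0.42 = 1.13.
Reliability = 1.13 / 1.58 = 0.715.

0.715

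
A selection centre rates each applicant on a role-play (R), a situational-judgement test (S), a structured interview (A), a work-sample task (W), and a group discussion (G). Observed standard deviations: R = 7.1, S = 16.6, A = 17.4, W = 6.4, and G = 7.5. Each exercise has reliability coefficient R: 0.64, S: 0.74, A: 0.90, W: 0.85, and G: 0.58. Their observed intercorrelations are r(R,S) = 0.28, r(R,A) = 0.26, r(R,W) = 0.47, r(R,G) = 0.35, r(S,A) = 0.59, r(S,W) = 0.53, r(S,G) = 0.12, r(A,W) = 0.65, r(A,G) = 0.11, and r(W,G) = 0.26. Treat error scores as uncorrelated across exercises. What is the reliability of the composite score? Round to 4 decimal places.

Var(R+S+A+W+G) = 7.1² + 16.6² + 17.4² + 6.4² + 7.5² + 2·[7.1·16.6·0.28 + 7.1·17.4·0.26 + 7.1·6.4·0.47 + 7.1·7.5·0.35 + 16.6·17.4·0.59 + 16.6·6.4·0.53 + 16.6·7.5·0.12 + 17.4·6.4·0.65 + 17.4·7.5·0.11 + 6.4·7.5·0.26] = 725.94 + 891.995 = 1617.93.
Because errors are independent across components, Cov(Tᵢ,Tⱼ) = Cov(Xᵢ,Xⱼ); the off-diagonal part of the true-score variance is the same as above.
True-score variance = [7.1²·0.64 + 16.6²·0.74 + 17.4²·0.90 + 6.4²·0.85 + 7.5²·0.58] + 891.995 = 576.102 + 891.995 = 1468.1.
Reliability = 1468.1 / 1617.93 = 0.9074.

0.9074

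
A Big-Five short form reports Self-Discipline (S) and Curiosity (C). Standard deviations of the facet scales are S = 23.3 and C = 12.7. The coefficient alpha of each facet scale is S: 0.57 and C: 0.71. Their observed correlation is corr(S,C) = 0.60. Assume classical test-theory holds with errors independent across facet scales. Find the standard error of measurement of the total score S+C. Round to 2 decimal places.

16.74

Var(total) = 704.18 + 355.092 = 1059.27.
True-score variance = 423.963 + 355.092 = 779.055, so reliability = 0.7355.
Error variance = 1059.27 − 779.055 = 280.217; SEM = √280.217 = 16.74.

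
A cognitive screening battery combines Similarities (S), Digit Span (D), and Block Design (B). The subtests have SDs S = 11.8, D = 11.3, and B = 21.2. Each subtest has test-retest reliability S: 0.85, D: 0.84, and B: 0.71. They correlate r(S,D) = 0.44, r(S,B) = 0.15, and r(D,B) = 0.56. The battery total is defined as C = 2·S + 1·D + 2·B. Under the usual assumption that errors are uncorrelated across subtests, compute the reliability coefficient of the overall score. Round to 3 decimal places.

0.824

Var(C) = 2²·11.8² + 11.3² + 2²·21.2² + 2·[2·11.8·11.3·0.44 + 4·11.8·21.2·0.15 + 2·11.3·21.2·0.56] = 2482.41 + 1071.48 = 3553.89.
Because errors are independent across components, Cov(Tᵢ,Tⱼ) = Cov(Xᵢ,Xⱼ); the off-diagonal part of the true-score variance is the same as above.
True-score variance = [2²·11.8²·0.85 + 11.3²·0.84 + 2²·21.2²·0.71] + 1071.48 = 1857.09 + 1071.48 = 2928.57.
Reliability = 2928.57 / 3553.89 = 0.824.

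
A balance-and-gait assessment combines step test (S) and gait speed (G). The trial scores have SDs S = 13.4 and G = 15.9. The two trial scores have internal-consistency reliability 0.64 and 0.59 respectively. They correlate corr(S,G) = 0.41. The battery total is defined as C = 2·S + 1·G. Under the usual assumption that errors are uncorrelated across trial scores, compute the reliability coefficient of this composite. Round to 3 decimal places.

0.726

Var(C) = 2²·13.4² + 15.9² + 2·[2·13.4·15.9·0.41] = 971.05 + 349.418 = 1320.47.
Because errors are independent across components, Cov(Tᵢ,Tⱼ) = Cov(Xᵢ,Xⱼ); the off-diagonal part of the true-score variance is the same as above.
True-score variance = [2²·13.4²·0.64 + 15.9²·0.59] + 349.418 = 608.832 + 349.418 = 958.25.
Reliability = 958.25 / 1320.47 = 0.726.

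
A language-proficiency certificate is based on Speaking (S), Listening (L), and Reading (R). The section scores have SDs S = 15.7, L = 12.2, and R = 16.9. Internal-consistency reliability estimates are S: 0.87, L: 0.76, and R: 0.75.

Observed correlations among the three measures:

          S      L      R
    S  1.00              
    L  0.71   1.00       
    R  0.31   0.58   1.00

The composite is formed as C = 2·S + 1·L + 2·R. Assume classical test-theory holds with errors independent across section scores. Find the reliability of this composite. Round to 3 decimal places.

0.886

Var(C) = 2²·15.7² + 12.2² + 2²·16.9² + 2·[2·15.7·12.2·0.71 + 4·15.7·16.9·0.31 + 2·12.2·16.9·0.58] = 2277.24 + 1680.33 = 3957.57.
Because errors are independent across components, Cov(Tᵢ,Tⱼ) = Cov(Xᵢ,Xⱼ); the off-diagonal part of the true-score variance is the same as above.
True-score variance = [2²·15.7²·0.87 + 12.2²·0.76 + 2²·16.9²·0.75] + 1680.33 = 1827.73 + 1680.33 = 3508.06.
Reliability = 3508.06 / 3957.57 = 0.886.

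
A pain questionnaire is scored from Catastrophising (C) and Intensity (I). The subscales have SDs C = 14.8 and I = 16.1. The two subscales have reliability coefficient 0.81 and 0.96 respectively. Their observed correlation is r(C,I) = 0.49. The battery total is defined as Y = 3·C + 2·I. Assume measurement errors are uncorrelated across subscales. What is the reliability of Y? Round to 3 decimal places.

0.906

Var(Y) = 3²·14.8² + 2²·16.1² + 2·[6·14.8·16.1·0.49] = 3008.2 + 1401.09 = 4409.29.
Because errors are independent across components, Cov(Tᵢ,Tⱼ) = Cov(Xᵢ,Xⱼ); the off-diagonal part of the true-score variance is the same as above.
True-score variance = [3²·14.8²·0.81 + 2²·16.1²·0.96] + 1401.09 = 2592.17 + 1401.09 = 3993.25.
Reliability = 3993.25 / 4409.29 = 0.906.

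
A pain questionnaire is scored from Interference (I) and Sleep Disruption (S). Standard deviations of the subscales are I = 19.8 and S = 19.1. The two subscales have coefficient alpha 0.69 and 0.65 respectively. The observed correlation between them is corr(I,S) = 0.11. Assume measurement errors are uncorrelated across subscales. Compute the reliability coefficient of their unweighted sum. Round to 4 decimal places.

0.7033

Var(I+S) = 19.8² + 19.1² + 2·[19.8·19.1·0.11] = 756.85 + 83.1996 = 840.05.
Under uncorrelated errors the observed covariances equal the true-score covariances, so only the own-variance terms attenuate.
True-score variance = [19.8²·0.69 + 19.1²·0.65] + 83.1996 = 507.634 + 83.1996 = 590.834.
Reliability = 590.834 / 840.05 = 0.7033.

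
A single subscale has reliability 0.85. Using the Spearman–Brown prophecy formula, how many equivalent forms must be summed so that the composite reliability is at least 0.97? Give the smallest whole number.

6

k ≥ ρ*(1−ρ₁)/(ρ₁(1−ρ*)) = 0.97·0.15 / (0.85·0.03) = 5.706.
Smallest integer k = 6.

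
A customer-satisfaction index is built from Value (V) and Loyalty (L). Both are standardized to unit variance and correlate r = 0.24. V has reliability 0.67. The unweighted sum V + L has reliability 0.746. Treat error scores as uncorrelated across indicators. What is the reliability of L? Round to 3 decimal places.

Var(V+L) = 2 + 2·0.24 = 2.480.
True-score variance = ρ_V + ρ_L + 2·0.24, so 0.746 = (0.67 + ρ_L + 0.48) / 2.480.
ρ_L = 0.746·2.480 − 0.67 − 0.48 = 0.700.

0.700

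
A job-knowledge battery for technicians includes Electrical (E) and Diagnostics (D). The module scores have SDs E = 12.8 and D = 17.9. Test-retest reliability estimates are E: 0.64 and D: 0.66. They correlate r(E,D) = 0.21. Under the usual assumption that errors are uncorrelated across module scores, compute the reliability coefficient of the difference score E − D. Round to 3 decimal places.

0.567

Var(E−D) = 12.8² + 17.9² − 2·12.8·17.9·0.21 = 484.25 − 96.2304 = 388.02.
With uncorrelated errors the cross-covariances are all true-score covariance, so they carry over unchanged; only the diagonal terms shrink to ρᵢσᵢ².
True-score variance = [12.8²·0.64 + 17.9²·0.66] − 96.2304 = 316.328 − 96.2304 = 220.098.
Reliability = 220.098 / 388.02 = 0.567.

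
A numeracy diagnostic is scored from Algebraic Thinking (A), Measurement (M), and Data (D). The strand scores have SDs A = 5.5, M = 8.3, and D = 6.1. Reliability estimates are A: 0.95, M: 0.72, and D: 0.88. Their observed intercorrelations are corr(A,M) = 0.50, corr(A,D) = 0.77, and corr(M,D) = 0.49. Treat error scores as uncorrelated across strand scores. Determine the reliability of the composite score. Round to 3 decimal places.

Var(A+M+D) = 5.5² + 8.3² + 6.1² + 2·[5.5·8.3·0.50 + 5.5·6.1·0.77 + 8.3·6.1·0.49] = 136.35 + 146.934 = 283.284.
Under uncorrelated errors the observed covariances equal the true-score covariances, so only the own-variance terms attenuate.
True-score variance = [5.5²·0.95 + 8.3²·0.72 + 6.1²·0.88] + 146.934 = 111.083 + 146.934 = 258.018.
Reliability = 258.018 / 283.284 = 0.911.

0.911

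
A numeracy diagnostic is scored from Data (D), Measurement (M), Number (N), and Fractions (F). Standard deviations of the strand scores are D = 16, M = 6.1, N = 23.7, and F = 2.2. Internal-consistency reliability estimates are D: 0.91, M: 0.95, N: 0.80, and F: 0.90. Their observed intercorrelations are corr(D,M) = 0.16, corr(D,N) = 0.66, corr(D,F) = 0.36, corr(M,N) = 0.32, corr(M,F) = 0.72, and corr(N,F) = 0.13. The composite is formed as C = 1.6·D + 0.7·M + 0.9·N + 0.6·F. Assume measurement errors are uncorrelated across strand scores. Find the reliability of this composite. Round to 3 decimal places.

Var(C) = 1.6²·16² + 0.7²·6.1² + 0.9²·23.7² + 0.6²·2.2² + 2·[1.12·16·6.1·0.16 + 1.44·16·23.7·0.66 + 0.96·16·2.2·0.36 + 0.63·6.1·23.7·0.32 + 0.42·6.1·2.2·0.72 + 0.54·23.7·2.2·0.13] = 1130.3 + 853.821 = 1984.13.
With uncorrelated errors the cross-covariances are all true-score covariance, so they carry over unchanged; only the diagonal terms shrink to ρᵢσᵢ².
True-score variance = [1.6²·16²·0.91 + 0.7²·6.1²·0.95 + 0.9²·23.7²·0.80 + 0.6²·2.2²·0.90] + 853.821 = 979.242 + 853.821 = 1833.06.
Reliability = 1833.06 / 1984.13 = 0.924.

0.924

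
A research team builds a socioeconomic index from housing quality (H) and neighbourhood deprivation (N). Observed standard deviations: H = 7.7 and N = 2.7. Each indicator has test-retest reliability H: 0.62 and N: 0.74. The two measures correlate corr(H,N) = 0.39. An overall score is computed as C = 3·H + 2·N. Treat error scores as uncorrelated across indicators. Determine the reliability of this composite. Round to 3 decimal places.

Var(C) = 3²·7.7² + 2²·2.7² + 2·[6·7.7·2.7·0.39] = 562.77 + 97.2972 = 660.067.
Under uncorrelated errors the observed covariances equal the true-score covariances, so only the own-variance terms attenuate.
True-score variance = [3²·7.7²·0.62 + 2²·2.7²·0.74] + 97.2972 = 352.417 + 97.2972 = 449.714.
Reliability = 449.714 / 660.067 = 0.681.

0.681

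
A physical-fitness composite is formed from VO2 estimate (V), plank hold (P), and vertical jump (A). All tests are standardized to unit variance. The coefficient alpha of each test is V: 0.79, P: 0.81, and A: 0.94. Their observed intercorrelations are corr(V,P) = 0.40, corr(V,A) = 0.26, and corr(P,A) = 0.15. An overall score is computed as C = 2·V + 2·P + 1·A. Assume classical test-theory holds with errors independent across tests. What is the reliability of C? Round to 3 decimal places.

0.880

Var(C) = 2² + 2² + 1 + 2·[4·0.40 + 2·0.26 + 2·0.15] = 9 + 4.84 = 13.84.
Because errors are independent across components, Cov(Tᵢ,Tⱼ) = Cov(Xᵢ,Xⱼ); the off-diagonal part of the true-score variance is the same as above.
True-score variance = [2²·0.79 + 2²·0.81 + 0.94] + 4.84 = 7.34 + 4.84 = 12.18.
Reliability = 12.18 / 13.84 = 0.880.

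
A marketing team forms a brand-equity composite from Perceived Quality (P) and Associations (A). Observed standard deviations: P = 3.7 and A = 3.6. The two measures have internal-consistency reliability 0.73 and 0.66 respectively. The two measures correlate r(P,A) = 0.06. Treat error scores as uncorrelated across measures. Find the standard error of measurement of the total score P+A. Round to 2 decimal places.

2.85

Var(total) = 26.65 + 1.5984 = 28.2484.
True-score variance = 18.5473 + 1.5984 = 20.1457, so reliability = 0.7132.
Error variance = 28.2484 − 20.1457 = 8.1027; SEM = √8.1027 = 2.85.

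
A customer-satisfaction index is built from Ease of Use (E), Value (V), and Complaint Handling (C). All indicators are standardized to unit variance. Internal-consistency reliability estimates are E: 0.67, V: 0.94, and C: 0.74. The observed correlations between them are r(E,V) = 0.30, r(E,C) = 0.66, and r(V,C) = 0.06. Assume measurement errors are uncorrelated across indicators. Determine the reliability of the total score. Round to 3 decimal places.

0.871

Var(E+V+C) = 3 + 2·[0.30 + 0.66 + 0.06] = 3 + 2.04 = 5.04.
Under uncorrelated errors the observed covariances equal the true-score covariances, so only the own-variance terms attenuate.
True-score variance = [0.67 + 0.94 + 0.74] + 2.04 = 2.35 + 2.04 = 4.39.
Reliability = 4.39 / 5.04 = 0.871.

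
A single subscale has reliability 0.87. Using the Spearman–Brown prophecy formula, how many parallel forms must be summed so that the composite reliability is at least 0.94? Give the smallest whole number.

k ≥ ρ*(1−ρ₁)/(ρ₁(1−ρ*)) = 0.94·0.13 / (0.87·0.06) = 2.341.
Smallest integer k = 3.

3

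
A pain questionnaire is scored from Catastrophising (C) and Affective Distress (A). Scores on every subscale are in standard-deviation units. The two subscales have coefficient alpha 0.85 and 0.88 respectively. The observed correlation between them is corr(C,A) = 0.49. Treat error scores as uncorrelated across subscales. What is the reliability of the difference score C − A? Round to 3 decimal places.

0.735

Var(C−A) = 1 + 1 − 2·0.49 = 2 − 0.98 = 1.02.
Under uncorrelated errors the observed covariances equal the true-score covariances, so only the own-variance terms attenuate.
True-score variance = [0.85 + 0.88] − 0.98 = 1.73 − 0.98 = 0.75.
Reliability = 0.75 / 1.02 = 0.735.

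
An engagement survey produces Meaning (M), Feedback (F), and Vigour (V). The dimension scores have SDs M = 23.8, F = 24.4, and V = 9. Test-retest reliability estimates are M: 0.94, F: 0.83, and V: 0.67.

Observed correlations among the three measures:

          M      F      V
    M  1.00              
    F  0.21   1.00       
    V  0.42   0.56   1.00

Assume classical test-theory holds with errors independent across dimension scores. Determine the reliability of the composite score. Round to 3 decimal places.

Var(M+F+V) = 23.8² + 24.4² + 9² + 2·[23.8·24.4·0.21 + 23.8·9·0.42 + 24.4·9·0.56] = 1242.8 + 669.782 = 1912.58.
With uncorrelated errors the cross-covariances are all true-score covariance, so they carry over unchanged; only the diagonal terms shrink to ρᵢσᵢ².
True-score variance = [23.8²·0.94 + 24.4²·0.83 + 9²·0.67] + 669.782 = 1080.87 + 669.782 = 1750.65.
Reliability = 1750.65 / 1912.58 = 0.915.

0.915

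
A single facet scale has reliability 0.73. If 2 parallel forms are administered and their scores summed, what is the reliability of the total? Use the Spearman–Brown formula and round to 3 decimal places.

0.844

ρ_k = kρ / (1 + (k−1)ρ) = 2·0.73 / (1 + 1·0.73) = 1.460 / 1.730 = 0.844.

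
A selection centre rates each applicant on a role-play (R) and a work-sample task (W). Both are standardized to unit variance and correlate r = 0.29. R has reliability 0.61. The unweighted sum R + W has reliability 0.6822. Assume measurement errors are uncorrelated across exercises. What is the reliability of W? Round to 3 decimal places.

Var(R+W) = 2 + 2·0.29 = 2.580.
True-score variance = ρ_R + ρ_W + 2·0.29, so 0.6822 = (0.61 + ρ_W + 0.58) / 2.580.
ρ_W = 0.6822·2.580 − 0.61 − 0.58 = 0.570.

0.570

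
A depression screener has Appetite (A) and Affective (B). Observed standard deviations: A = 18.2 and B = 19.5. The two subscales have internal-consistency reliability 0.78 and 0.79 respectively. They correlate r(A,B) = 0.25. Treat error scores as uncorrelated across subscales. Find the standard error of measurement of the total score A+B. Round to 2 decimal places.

12.36

Var(total) = 711.49 + 177.45 = 888.94.
True-score variance = 558.765 + 177.45 = 736.215, so reliability = 0.8282.
Error variance = 888.94 − 736.215 = 152.725; SEM = √152.725 = 12.36.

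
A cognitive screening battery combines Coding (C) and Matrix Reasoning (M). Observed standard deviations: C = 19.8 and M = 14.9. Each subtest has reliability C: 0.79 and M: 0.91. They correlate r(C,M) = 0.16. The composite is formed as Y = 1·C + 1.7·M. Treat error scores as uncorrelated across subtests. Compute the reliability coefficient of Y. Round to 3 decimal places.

0.883

Var(Y) = 19.8² + 1.7²·14.9² + 2·[1.7·19.8·14.9·0.16] = 1033.65 + 160.491 = 1194.14.
Under uncorrelated errors the observed covariances equal the true-score covariances, so only the own-variance terms attenuate.
True-score variance = [19.8²·0.79 + 1.7²·14.9²·0.91] + 160.491 = 893.576 + 160.491 = 1054.07.
Reliability = 1054.07 / 1194.14 = 0.883.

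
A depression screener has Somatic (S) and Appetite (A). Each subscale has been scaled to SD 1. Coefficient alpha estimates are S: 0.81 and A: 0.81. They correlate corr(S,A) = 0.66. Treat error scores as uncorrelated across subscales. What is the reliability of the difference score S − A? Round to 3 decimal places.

Var(S−A) = 1 + 1 − 2·0.66 = 2 − 1.32 = 0.68.
Under uncorrelated errors the observed covariances equal the true-score covariances, so only the own-variance terms attenuate.
True-score variance = [0.81 + 0.81] − 1.32 = 1.62 − 1.32 = 0.3.
Reliability = 0.3 / 0.68 = 0.441.

0.441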